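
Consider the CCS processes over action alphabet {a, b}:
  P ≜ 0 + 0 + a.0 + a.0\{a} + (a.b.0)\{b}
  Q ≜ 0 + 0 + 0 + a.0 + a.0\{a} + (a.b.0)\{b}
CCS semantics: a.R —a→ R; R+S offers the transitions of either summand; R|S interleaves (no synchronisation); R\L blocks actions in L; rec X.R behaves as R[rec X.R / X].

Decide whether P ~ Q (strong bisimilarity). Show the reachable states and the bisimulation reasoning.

LTS(P): 4 reachable states
  u0 = 0 + 0 + a.0 + a.0\{a} + (a.b.0)\{b} ⊢ -a-> u1, -a-> u2, -a-> u3
  u1 = (b.0)\{b} ⊢ ∅
  u2 = 0 ⊢ ∅
  u3 = 0\{a} ⊢ ∅
LTS(Q): 4 reachable states
  v0 = 0 + 0 + 0 + a.0 + a.0\{a} + (a.b.0)\{b} ⊢ -a-> v1, -a-> v2, -a-> v3
  v1 = (b.0)\{b} ⊢ ∅
  v2 = 0 ⊢ ∅
  v3 = 0\{a} ⊢ ∅
Bisimilarity quotient blocks:
  B0 = {u0, v0}
  B1 = {u1, u2, u3, v1, v2, v3}
u0 ∈ B0, v0 ∈ B0 → same block

YES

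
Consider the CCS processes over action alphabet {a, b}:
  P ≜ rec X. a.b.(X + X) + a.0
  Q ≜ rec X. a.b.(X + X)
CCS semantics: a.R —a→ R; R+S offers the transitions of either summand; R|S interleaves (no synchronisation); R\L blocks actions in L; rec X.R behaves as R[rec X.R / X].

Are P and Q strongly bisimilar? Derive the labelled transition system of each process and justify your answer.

Reachable graph of P (4 states):
  s0 = rec X. a.b.(X + X) + a.0 ⊢ =a=> s1, =a=> s2
  s1 = 0 ⊢ deadlocked
  s2 = b.((rec X. a.b.(X + X) + a.0) + (rec X. a.b.(X + X) + a.0)) ⊢ =b=> s3
  s3 = (rec X. a.b.(X + X) + a.0) + (rec X. a.b.(X + X) + a.0) ⊢ =a=> s1, =a=> s2
Reachable graph of Q (3 states):
  t0 = rec X. a.b.(X + X) ⊢ =a=> t1
  t1 = b.((rec X. a.b.(X + X)) + (rec X. a.b.(X + X))) ⊢ =b=> t2
  t2 = (rec X. a.b.(X + X)) + (rec X. a.b.(X + X)) ⊢ =a=> t1
Bisimilarity quotient blocks:
  B0 = {s0, s3}
  B1 = {s1}
  B2 = {s2}
  B3 = {t0, t2}
  B4 = {t1}
s0 ∈ B0, t0 ∈ B3 → different blocks

P ≁ Q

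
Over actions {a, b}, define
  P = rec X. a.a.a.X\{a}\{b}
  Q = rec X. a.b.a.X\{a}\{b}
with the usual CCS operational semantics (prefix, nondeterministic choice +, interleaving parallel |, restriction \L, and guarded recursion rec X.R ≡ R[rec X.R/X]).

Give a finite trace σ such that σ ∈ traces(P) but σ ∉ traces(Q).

aa

LTS(P): 4 reachable states
  u0 = rec X. a.a.a.X\{a}\{b} ⊢ ··a··> u1
  u1 = a.a.(rec X. a.a.a.X\{a}\{b})\{a}\{b} ⊢ ··a··> u2
  u2 = a.(rec X. a.a.a.X\{a}\{b})\{a}\{b} ⊢ ··a··> u3
  u3 = (rec X. a.a.a.X\{a}\{b})\{a}\{b} ⊢ ·
LTS(Q): 4 reachable states
  v0 = rec X. a.b.a.X\{a}\{b} ⊢ ··a··> v1
  v1 = b.a.(rec X. a.b.a.X\{a}\{b})\{a}\{b} ⊢ ··b··> v2
  v2 = a.(rec X. a.b.a.X\{a}\{b})\{a}\{b} ⊢ ··a··> v3
  v3 = (rec X. a.b.a.X\{a}\{b})\{a}\{b} ⊢ ·
Executing aa from P (initial set {u0}):
  after a @ step 1: {u1}
  after a @ step 2: {u2}
  ✓ P
Executing aa from Q (initial set {v0}):
  after a @ step 1: {v1}
  after a @ step 2: ∅ (Q stuck)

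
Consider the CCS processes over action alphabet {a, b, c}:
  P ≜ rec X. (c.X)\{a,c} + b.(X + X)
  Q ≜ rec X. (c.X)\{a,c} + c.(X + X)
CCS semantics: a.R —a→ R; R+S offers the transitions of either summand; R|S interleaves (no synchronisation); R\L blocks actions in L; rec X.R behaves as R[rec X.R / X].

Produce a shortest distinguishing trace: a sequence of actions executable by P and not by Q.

Reachable graph of P (2 states):
  s0 = rec X. (c.X)\{a,c} + b.(X + X) | =b=> s1
  s1 = (rec X. (c.X)\{a,c} + b.(X + X)) + (rec X. (c.X)\{a,c} + b.(X + X)) | =b=> s1
Reachable graph of Q (2 states):
  t0 = rec X. (c.X)\{a,c} + c.(X + X) | =c=> t1
  t1 = (rec X. (c.X)\{a,c} + c.(X + X)) + (rec X. (c.X)\{a,c} + c.(X + X)) | =c=> t1
Run σ = ⟨b⟩ on P: start {s0}
  after b @ step 1: {s1}
  ✓ P
Run σ = ⟨b⟩ on Q: start {t0}
  after b @ step 1: ∅  — Q cannot continue

b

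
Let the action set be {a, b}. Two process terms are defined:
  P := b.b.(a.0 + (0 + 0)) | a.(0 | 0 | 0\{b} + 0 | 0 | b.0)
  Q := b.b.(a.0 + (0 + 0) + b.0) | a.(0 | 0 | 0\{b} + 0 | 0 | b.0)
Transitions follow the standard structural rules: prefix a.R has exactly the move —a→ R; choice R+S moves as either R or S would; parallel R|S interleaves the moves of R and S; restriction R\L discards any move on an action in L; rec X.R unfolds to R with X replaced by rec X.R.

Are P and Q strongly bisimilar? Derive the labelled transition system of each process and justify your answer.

P's transition system — 12 states:
  u0 = b.b.(a.0 + (0 + 0)) | a.(0 | 0 | 0\{b} + 0 | 0 | b.0) has moves --a--▸ u1, --b--▸ u2
  u1 = b.b.(a.0 + (0 + 0)) | (0 | 0 | 0\{b} + 0 | 0 | b.0) has moves --b--▸ u3, --b--▸ u4
  u2 = b.(a.0 + (0 + 0)) | a.(0 | 0 | 0\{b} + 0 | 0 | b.0) has moves --a--▸ u3, --b--▸ u5
  u3 = b.(a.0 + (0 + 0)) | (0 | 0 | 0\{b} + 0 | 0 | b.0) has moves --b--▸ u6, --b--▸ u7
  u4 = b.b.(a.0 + (0 + 0)) | (0 | 0 | 0) has moves --b--▸ u7
  u5 = (a.0 + (0 + 0)) | a.(0 | 0 | 0\{b} + 0 | 0 | b.0) has moves --a--▸ u6, --a--▸ u8
  u6 = (a.0 + (0 + 0)) | (0 | 0 | 0\{b} + 0 | 0 | b.0) has moves --a--▸ u9, --b--▸ u10
  u7 = b.(a.0 + (0 + 0)) | (0 | 0 | 0) has moves --b--▸ u10
  u8 = 0 | a.(0 | 0 | 0\{b} + 0 | 0 | b.0) has moves --a--▸ u9
  u9 = 0 | (0 | 0 | 0\{b} + 0 | 0 | b.0) has moves --b--▸ u11
  u10 = (a.0 + (0 + 0)) | (0 | 0 | 0) has moves --a--▸ u11
  u11 = 0 | (0 | 0 | 0) has moves ·
Q's transition system — 12 states:
  v0 = b.b.(a.0 + (0 + 0) + b.0) | a.(0 | 0 | 0\{b} + 0 | 0 | b.0) has moves --a--▸ v1, --b--▸ v2
  v1 = b.b.(a.0 + (0 + 0) + b.0) | (0 | 0 | 0\{b} + 0 | 0 | b.0) has moves --b--▸ v3, --b--▸ v4
  v2 = b.(a.0 + (0 + 0) + b.0) | a.(0 | 0 | 0\{b} + 0 | 0 | b.0) has moves --a--▸ v3, --b--▸ v5
  v3 = b.(a.0 + (0 + 0) + b.0) | (0 | 0 | 0\{b} + 0 | 0 | b.0) has moves --b--▸ v6, --b--▸ v7
  v4 = b.b.(a.0 + (0 + 0) + b.0) | (0 | 0 | 0) has moves --b--▸ v7
  v5 = (a.0 + (0 + 0) + b.0) | a.(0 | 0 | 0\{b} + 0 | 0 | b.0) has moves --a--▸ v6, --a--▸ v8, --b--▸ v8
  v6 = (a.0 + (0 + 0) + b.0) | (0 | 0 | 0\{b} + 0 | 0 | b.0) has moves --a--▸ v9, --b--▸ v10, --b--▸ v9
  v7 = b.(a.0 + (0 + 0) + b.0) | (0 | 0 | 0) has moves --b--▸ v10
  v8 = 0 | a.(0 | 0 | 0\{b} + 0 | 0 | b.0) has moves --a--▸ v9
  v9 = 0 | (0 | 0 | 0\{b} + 0 | 0 | b.0) has moves --b--▸ v11
  v10 = (a.0 + (0 + 0) + b.0) | (0 | 0 | 0) has moves --a--▸ v11, --b--▸ v11
  v11 = 0 | (0 | 0 | 0) has moves ·
Partition-refinement fixed point:
  B0 = {u0}
  B1 = {u2}
  B2 = {u3}
  B3 = {u7}
  B4 = {u10}
  B5 = {u11, v11}
  B6 = {u6}
  B7 = {u9, v9}
  B8 = {u5}
  B9 = {u8, v8}
  B10 = {u1}
  B11 = {u4}
  B12 = {v0}
  B13 = {v2}
  B14 = {v5}
  B15 = {v6}
  B16 = {v10}
  B17 = {v3}
  B18 = {v7}
  B19 = {v1}
  B20 = {v4}
u0 ∈ B0, v0 ∈ B12 → different blocks

P ≁ Q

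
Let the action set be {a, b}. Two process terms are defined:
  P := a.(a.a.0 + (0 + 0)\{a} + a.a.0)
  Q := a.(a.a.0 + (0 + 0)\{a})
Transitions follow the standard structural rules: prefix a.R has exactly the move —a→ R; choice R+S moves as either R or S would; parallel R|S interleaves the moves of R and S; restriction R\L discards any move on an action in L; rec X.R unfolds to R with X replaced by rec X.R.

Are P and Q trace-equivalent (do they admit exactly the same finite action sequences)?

YES

LTS(P): 4 reachable states
  s0 = a.(a.a.0 + (0 + 0)\{a} + a.a.0) ⊢ --a--▸ s1
  s1 = a.a.0 + (0 + 0)\{a} + a.a.0 ⊢ --a--▸ s2
  s2 = a.0 ⊢ --a--▸ s3
  s3 = 0 ⊢ ∅
LTS(Q): 4 reachable states
  t0 = a.(a.a.0 + (0 + 0)\{a}) ⊢ --a--▸ t1
  t1 = a.a.0 + (0 + 0)\{a} ⊢ --a--▸ t2
  t2 = a.0 ⊢ --a--▸ t3
  t3 = 0 ⊢ ∅
Coarsest stable partition (strong bisimilarity classes):
  B0 = {s0, t0}
  B1 = {s1, t1}
  B2 = {s2, t2}
  B3 = {s3, t3}
s0 ∈ B0, t0 ∈ B0 → same block
Bisimilar ⇒ trace-equivalent.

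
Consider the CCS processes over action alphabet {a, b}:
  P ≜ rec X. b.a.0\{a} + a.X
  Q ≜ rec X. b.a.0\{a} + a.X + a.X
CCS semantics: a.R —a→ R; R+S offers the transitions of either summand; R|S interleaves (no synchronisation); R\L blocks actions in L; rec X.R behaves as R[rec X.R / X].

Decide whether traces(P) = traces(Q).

LTS(P): 3 reachable states
  m0 = rec X. b.a.0\{a} + a.X :: --a--▸ m0, --b--▸ m1
  m1 = a.0\{a} :: --a--▸ m2
  m2 = 0\{a} :: (no moves)
LTS(Q): 3 reachable states
  n0 = rec X. b.a.0\{a} + a.X + a.X :: --a--▸ n0, --b--▸ n1
  n1 = a.0\{a} :: --a--▸ n2
  n2 = 0\{a} :: (no moves)
Coarsest stable partition (strong bisimilarity classes):
  B0 = {m0, n0}
  B1 = {m1, n1}
  B2 = {m2, n2}
m0 ∈ B0, n0 ∈ B0 → same block
Bisimilar ⇒ trace-equivalent.

trace-equivalent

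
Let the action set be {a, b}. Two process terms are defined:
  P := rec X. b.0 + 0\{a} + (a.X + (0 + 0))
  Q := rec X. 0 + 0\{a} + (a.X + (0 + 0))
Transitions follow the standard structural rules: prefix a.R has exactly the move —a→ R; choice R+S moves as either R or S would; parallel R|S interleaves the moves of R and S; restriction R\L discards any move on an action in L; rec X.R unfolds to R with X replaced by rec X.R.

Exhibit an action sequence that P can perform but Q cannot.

b

P's transition system — 2 states:
  p0 = rec X. b.0 + 0\{a} + (a.X + (0 + 0)) :: --a--▸ p0, --b--▸ p1
  p1 = 0 :: deadlocked
Q's transition system — 1 states:
  q0 = rec X. 0 + 0\{a} + (a.X + (0 + 0)) :: --a--▸ q0
Trace ⟨b⟩ through P, begin at {p0}:
  after b @ step 1: {p1}
  — P admits the full trace.
Trace ⟨b⟩ through Q, begin at {q0}:
  after b @ step 1: ∅  — Q cannot continue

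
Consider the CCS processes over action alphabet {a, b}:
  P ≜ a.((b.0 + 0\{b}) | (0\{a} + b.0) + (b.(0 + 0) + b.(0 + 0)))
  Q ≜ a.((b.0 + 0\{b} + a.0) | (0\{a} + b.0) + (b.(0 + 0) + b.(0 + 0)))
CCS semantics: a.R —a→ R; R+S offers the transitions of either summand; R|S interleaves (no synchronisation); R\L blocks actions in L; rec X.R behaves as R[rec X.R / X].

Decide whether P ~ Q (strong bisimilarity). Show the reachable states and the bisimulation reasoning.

not bisimilar

LTS(P): 6 reachable states
  s0 = a.((b.0 + 0\{b}) | (0\{a} + b.0) + (b.(0 + 0) + b.(0 + 0))) :: --a--▸ s1
  s1 = (b.0 + 0\{b}) | (0\{a} + b.0) + (b.(0 + 0) + b.(0 + 0)) :: --b--▸ s2, --b--▸ s3, --b--▸ s4
  s2 = (b.0 + 0\{b}) | 0 :: --b--▸ s5
  s3 = 0 + 0 :: (no moves)
  s4 = 0 | (0\{a} + b.0) :: --b--▸ s5
  s5 = 0 | 0 :: (no moves)
LTS(Q): 6 reachable states
  t0 = a.((b.0 + 0\{b} + a.0) | (0\{a} + b.0) + (b.(0 + 0) + b.(0 + 0))) :: --a--▸ t1
  t1 = (b.0 + 0\{b} + a.0) | (0\{a} + b.0) + (b.(0 + 0) + b.(0 + 0)) :: --a--▸ t2, --b--▸ t2, --b--▸ t3, --b--▸ t4
  t2 = 0 | (0\{a} + b.0) :: --b--▸ t5
  t3 = (b.0 + 0\{b} + a.0) | 0 :: --a--▸ t5, --b--▸ t5
  t4 = 0 + 0 :: (no moves)
  t5 = 0 | 0 :: (no moves)
Bisimilarity quotient blocks:
  B0 = {s0}
  B1 = {s1}
  B2 = {s2, s4, t2}
  B3 = {s3, s5, t4, t5}
  B4 = {t0}
  B5 = {t1}
  B6 = {t3}
s0 ∈ B0, t0 ∈ B4 → different blocks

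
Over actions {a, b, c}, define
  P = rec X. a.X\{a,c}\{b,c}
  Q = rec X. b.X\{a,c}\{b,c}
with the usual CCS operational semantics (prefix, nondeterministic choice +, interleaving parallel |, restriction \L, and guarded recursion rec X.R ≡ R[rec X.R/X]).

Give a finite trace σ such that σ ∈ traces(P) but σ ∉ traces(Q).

a

P's transition system — 2 states:
  u0 = rec X. a.X\{a,c}\{b,c} ⊢ =a=> u1
  u1 = (rec X. a.X\{a,c}\{b,c})\{a,c}\{b,c} ⊢ deadlocked
Q's transition system — 2 states:
  v0 = rec X. b.X\{a,c}\{b,c} ⊢ =b=> v1
  v1 = (rec X. b.X\{a,c}\{b,c})\{a,c}\{b,c} ⊢ deadlocked
Run σ = ⟨a⟩ on P: start {u0}
  [1] a ⇒ {u1}
  — P admits the full trace.
Run σ = ⟨a⟩ on Q: start {v0}
  [1] a ⇒ ∅ (Q stuck)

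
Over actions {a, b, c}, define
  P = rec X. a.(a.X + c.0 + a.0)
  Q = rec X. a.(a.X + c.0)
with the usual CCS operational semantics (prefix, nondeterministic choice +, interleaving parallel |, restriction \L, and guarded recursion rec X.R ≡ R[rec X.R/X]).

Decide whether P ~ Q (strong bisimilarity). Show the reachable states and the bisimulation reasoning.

P's transition system — 3 states:
  u0 = rec X. a.(a.X + c.0 + a.0) → =a=> u1
  u1 = a.(rec X. a.(a.X + c.0 + a.0)) + c.0 + a.0 → =a=> u0, =a=> u2, =c=> u2
  u2 = 0 → (no moves)
Q's transition system — 3 states:
  v0 = rec X. a.(a.X + c.0) → =a=> v1
  v1 = a.(rec X. a.(a.X + c.0)) + c.0 → =a=> v0, =c=> v2
  v2 = 0 → (no moves)
Coarsest stable partition (strong bisimilarity classes):
  B0 = {u0}
  B1 = {u1}
  B2 = {u2, v2}
  B3 = {v0}
  B4 = {v1}
u0 ∈ B0, v0 ∈ B3 → different blocks

not bisimilar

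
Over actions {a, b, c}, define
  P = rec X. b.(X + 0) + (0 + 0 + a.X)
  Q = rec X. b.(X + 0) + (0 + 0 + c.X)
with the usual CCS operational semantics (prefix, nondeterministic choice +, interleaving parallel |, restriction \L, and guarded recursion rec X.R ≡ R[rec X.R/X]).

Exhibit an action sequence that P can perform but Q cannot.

a

LTS(P): 2 reachable states
  m0 = rec X. b.(X + 0) + (0 + 0 + a.X) ⊢ =a=> m0, =b=> m1
  m1 = (rec X. b.(X + 0) + (0 + 0 + a.X)) + 0 ⊢ =a=> m0, =b=> m1
LTS(Q): 2 reachable states
  n0 = rec X. b.(X + 0) + (0 + 0 + c.X) ⊢ =b=> n1, =c=> n0
  n1 = (rec X. b.(X + 0) + (0 + 0 + c.X)) + 0 ⊢ =b=> n1, =c=> n0
Run σ = ⟨a⟩ on P: start {m0}
  step 1 (a): {m0}
  ✓ P
Run σ = ⟨a⟩ on Q: start {n0}
  step 1 (a): ∅  — Q cannot continue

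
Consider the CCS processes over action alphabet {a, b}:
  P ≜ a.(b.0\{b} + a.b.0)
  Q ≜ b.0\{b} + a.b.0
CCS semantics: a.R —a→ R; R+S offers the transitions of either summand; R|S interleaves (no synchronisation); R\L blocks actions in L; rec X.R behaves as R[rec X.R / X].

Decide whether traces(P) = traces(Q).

NO — witness ⟨aa⟩

LTS(P): 5 reachable states
  p0 = a.(b.0\{b} + a.b.0) has moves -a-> p1
  p1 = b.0\{b} + a.b.0 has moves -a-> p2, -b-> p3
  p2 = b.0 has moves -b-> p4
  p3 = 0\{b} has moves deadlocked
  p4 = 0 has moves deadlocked
LTS(Q): 4 reachable states
  q0 = b.0\{b} + a.b.0 has moves -a-> q1, -b-> q2
  q1 = b.0 has moves -b-> q3
  q2 = 0\{b} has moves deadlocked
  q3 = 0 has moves deadlocked
Executing aa from P (initial set {p0}):
  after a @ step 1: {p1}
  after a @ step 2: {p2}
  ✓ P
Executing aa from Q (initial set {q0}):
  after a @ step 1: {q1}
  after a @ step 2: ∅ (Q stuck)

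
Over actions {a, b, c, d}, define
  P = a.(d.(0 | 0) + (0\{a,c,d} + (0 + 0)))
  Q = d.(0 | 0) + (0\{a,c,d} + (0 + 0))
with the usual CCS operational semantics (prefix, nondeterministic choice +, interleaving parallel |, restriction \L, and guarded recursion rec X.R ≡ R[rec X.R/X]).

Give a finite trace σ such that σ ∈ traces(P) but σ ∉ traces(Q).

LTS(P): 3 reachable states
  p0 = a.(d.(0 | 0) + (0\{a,c,d} + (0 + 0))) :: —a→ p1
  p1 = d.(0 | 0) + (0\{a,c,d} + (0 + 0)) :: —d→ p2
  p2 = 0 | 0 :: ∅
LTS(Q): 2 reachable states
  q0 = d.(0 | 0) + (0\{a,c,d} + (0 + 0)) :: —d→ q1
  q1 = 0 | 0 :: ∅
Trace ⟨a⟩ through P, begin at {p0}:
  [1] a ⇒ {p1}
  ✓ P
Trace ⟨a⟩ through Q, begin at {q0}:
  [1] a ⇒ ∅  — Q cannot continue

a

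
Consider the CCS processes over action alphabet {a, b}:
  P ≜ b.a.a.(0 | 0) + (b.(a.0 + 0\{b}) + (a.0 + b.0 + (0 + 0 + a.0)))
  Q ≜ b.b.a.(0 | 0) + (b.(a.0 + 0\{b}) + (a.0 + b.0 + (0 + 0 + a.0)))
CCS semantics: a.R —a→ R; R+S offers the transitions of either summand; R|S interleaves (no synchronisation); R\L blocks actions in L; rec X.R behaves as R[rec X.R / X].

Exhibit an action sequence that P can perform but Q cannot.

LTS(P): 6 reachable states
  m0 = b.a.a.(0 | 0) + (b.(a.0 + 0\{b}) + (a.0 + b.0 + (0 + 0 + a.0))) → —a→ m1, —b→ m1, —b→ m2, —b→ m3
  m1 = 0 → (no moves)
  m2 = a.0 + 0\{b} → —a→ m1
  m3 = a.a.(0 | 0) → —a→ m4
  m4 = a.(0 | 0) → —a→ m5
  m5 = 0 | 0 → (no moves)
LTS(Q): 6 reachable states
  n0 = b.b.a.(0 | 0) + (b.(a.0 + 0\{b}) + (a.0 + b.0 + (0 + 0 + a.0))) → —a→ n1, —b→ n1, —b→ n2, —b→ n3
  n1 = 0 → (no moves)
  n2 = a.0 + 0\{b} → —a→ n1
  n3 = b.a.(0 | 0) → —b→ n4
  n4 = a.(0 | 0) → —a→ n5
  n5 = 0 | 0 → (no moves)
Trace ⟨baa⟩ through P, begin at {m0}:
  after b @ step 1: {m1, m2, m3}
  after a @ step 2: {m1, m4}
  after a @ step 3: {m5}
  — P admits the full trace.
Trace ⟨baa⟩ through Q, begin at {n0}:
  after b @ step 1: {n1, n2, n3}
  after a @ step 2: {n1}
  after a @ step 3: no successor for Q

baa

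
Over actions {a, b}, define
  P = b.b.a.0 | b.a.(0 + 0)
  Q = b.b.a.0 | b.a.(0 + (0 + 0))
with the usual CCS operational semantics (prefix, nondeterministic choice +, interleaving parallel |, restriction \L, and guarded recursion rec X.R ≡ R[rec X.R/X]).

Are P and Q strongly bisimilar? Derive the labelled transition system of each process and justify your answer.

Reachable graph of P (12 states):
  s0 = b.b.a.0 | b.a.(0 + 0) → —b→ s1, —b→ s2
  s1 = b.a.0 | b.a.(0 + 0) → —b→ s3, —b→ s4
  s2 = b.b.a.0 | a.(0 + 0) → —a→ s5, —b→ s4
  s3 = a.0 | b.a.(0 + 0) → —a→ s6, —b→ s7
  s4 = b.a.0 | a.(0 + 0) → —a→ s8, —b→ s7
  s5 = b.b.a.0 | (0 + 0) → —b→ s8
  s6 = 0 | b.a.(0 + 0) → —b→ s9
  s7 = a.0 | a.(0 + 0) → —a→ s10, —a→ s9
  s8 = b.a.0 | (0 + 0) → —b→ s10
  s9 = 0 | a.(0 + 0) → —a→ s11
  s10 = a.0 | (0 + 0) → —a→ s11
  s11 = 0 | (0 + 0) → (no moves)
Reachable graph of Q (12 states):
  t0 = b.b.a.0 | b.a.(0 + (0 + 0)) → —b→ t1, —b→ t2
  t1 = b.a.0 | b.a.(0 + (0 + 0)) → —b→ t3, —b→ t4
  t2 = b.b.a.0 | a.(0 + (0 + 0)) → —a→ t5, —b→ t4
  t3 = a.0 | b.a.(0 + (0 + 0)) → —a→ t6, —b→ t7
  t4 = b.a.0 | a.(0 + (0 + 0)) → —a→ t8, —b→ t7
  t5 = b.b.a.0 | (0 + (0 + 0)) → —b→ t8
  t6 = 0 | b.a.(0 + (0 + 0)) → —b→ t9
  t7 = a.0 | a.(0 + (0 + 0)) → —a→ t10, —a→ t9
  t8 = b.a.0 | (0 + (0 + 0)) → —b→ t10
  t9 = 0 | a.(0 + (0 + 0)) → —a→ t11
  t10 = a.0 | (0 + (0 + 0)) → —a→ t11
  t11 = 0 | (0 + (0 + 0)) → (no moves)
Coarsest stable partition (strong bisimilarity classes):
  B0 = {s0, t0}
  B1 = {s1, t1}
  B2 = {s3, s4, t3, t4}
  B3 = {s6, s8, t6, t8}
  B4 = {s10, s9, t10, t9}
  B5 = {s11, t11}
  B6 = {s7, t7}
  B7 = {s2, t2}
  B8 = {s5, t5}
s0 ∈ B0, t0 ∈ B0 → same block

YES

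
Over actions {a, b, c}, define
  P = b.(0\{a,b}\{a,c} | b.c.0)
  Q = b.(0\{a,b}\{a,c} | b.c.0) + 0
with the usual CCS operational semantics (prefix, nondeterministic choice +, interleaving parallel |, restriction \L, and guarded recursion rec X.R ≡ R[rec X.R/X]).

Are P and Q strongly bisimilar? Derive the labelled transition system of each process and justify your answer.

YES

LTS(P): 4 reachable states
  u0 = b.(0\{a,b}\{a,c} | b.c.0) has moves --b--▸ u1
  u1 = 0\{a,b}\{a,c} | b.c.0 has moves --b--▸ u2
  u2 = 0\{a,b}\{a,c} | c.0 has moves --c--▸ u3
  u3 = 0\{a,b}\{a,c} | 0 has moves deadlocked
LTS(Q): 4 reachable states
  v0 = b.(0\{a,b}\{a,c} | b.c.0) + 0 has moves --b--▸ v1
  v1 = 0\{a,b}\{a,c} | b.c.0 has moves --b--▸ v2
  v2 = 0\{a,b}\{a,c} | c.0 has moves --c--▸ v3
  v3 = 0\{a,b}\{a,c} | 0 has moves deadlocked
Partition-refinement fixed point:
  B0 = {u0, v0}
  B1 = {u1, v1}
  B2 = {u2, v2}
  B3 = {u3, v3}
u0 ∈ B0, v0 ∈ B0 → same block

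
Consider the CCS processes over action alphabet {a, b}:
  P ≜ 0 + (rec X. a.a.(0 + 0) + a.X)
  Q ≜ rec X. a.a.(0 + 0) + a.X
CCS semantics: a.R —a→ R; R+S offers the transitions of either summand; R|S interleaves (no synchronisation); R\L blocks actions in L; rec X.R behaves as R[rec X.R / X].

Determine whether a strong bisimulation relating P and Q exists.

LTS(P): 4 reachable states
  u0 = 0 + (rec X. a.a.(0 + 0) + a.X) :: -a-> u1, -a-> u2
  u1 = a.(0 + 0) :: -a-> u3
  u2 = rec X. a.a.(0 + 0) + a.X :: -a-> u1, -a-> u2
  u3 = 0 + 0 :: ·
LTS(Q): 3 reachable states
  v0 = rec X. a.a.(0 + 0) + a.X :: -a-> v0, -a-> v1
  v1 = a.(0 + 0) :: -a-> v2
  v2 = 0 + 0 :: ·
Bisimilarity quotient blocks:
  B0 = {u0, u2, v0}
  B1 = {u1, v1}
  B2 = {u3, v2}
u0 ∈ B0, v0 ∈ B0 → same block

YES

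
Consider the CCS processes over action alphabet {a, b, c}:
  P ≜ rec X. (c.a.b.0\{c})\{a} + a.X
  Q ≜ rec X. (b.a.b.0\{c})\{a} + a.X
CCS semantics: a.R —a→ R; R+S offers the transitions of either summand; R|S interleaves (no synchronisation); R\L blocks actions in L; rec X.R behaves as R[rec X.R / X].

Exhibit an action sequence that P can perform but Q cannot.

LTS(P): 2 reachable states
  u0 = rec X. (c.a.b.0\{c})\{a} + a.X ⊢ --a--▸ u0, --c--▸ u1
  u1 = (a.b.0\{c})\{a} ⊢ (no moves)
LTS(Q): 2 reachable states
  v0 = rec X. (b.a.b.0\{c})\{a} + a.X ⊢ --a--▸ v0, --b--▸ v1
  v1 = (a.b.0\{c})\{a} ⊢ (no moves)
Executing c from P (initial set {u0}):
  after c @ step 1: {u1}
  P completes σ.
Executing c from Q (initial set {v0}):
  after c @ step 1: ∅  — Q cannot continue

c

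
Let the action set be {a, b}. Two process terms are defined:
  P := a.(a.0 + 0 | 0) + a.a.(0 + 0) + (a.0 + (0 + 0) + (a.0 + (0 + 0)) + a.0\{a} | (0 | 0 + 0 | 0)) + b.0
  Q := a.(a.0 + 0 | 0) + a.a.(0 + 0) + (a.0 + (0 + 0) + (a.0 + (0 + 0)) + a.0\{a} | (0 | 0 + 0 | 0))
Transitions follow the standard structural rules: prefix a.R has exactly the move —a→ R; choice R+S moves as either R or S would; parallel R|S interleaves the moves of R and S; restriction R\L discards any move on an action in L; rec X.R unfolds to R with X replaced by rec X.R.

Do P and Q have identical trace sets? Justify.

LTS(P): 6 reachable states
  s0 = a.(a.0 + 0 | 0) + a.a.(0 + 0) + (a.0 + (0 + 0) + (a.0 + (0 + 0)) + a.0\{a} | (0 | 0 + 0 | 0)) + b.0 :: --a--▸ s1, --a--▸ s2, --a--▸ s3, --a--▸ s4, --b--▸ s1
  s1 = 0 :: ∅
  s2 = 0\{a} | (0 | 0 + 0 | 0) :: ∅
  s3 = a.(0 + 0) :: --a--▸ s5
  s4 = a.0 + 0 | 0 :: --a--▸ s1
  s5 = 0 + 0 :: ∅
LTS(Q): 6 reachable states
  t0 = a.(a.0 + 0 | 0) + a.a.(0 + 0) + (a.0 + (0 + 0) + (a.0 + (0 + 0)) + a.0\{a} | (0 | 0 + 0 | 0)) :: --a--▸ t1, --a--▸ t2, --a--▸ t3, --a--▸ t4
  t1 = 0 :: ∅
  t2 = 0\{a} | (0 | 0 + 0 | 0) :: ∅
  t3 = a.(0 + 0) :: --a--▸ t5
  t4 = a.0 + 0 | 0 :: --a--▸ t1
  t5 = 0 + 0 :: ∅
Run σ = ⟨b⟩ on P: start {s0}
  [1] b ⇒ {s1}
  P completes σ.
Run σ = ⟨b⟩ on Q: start {t0}
  [1] b ⇒ no successor for Q

NO — witness ⟨b⟩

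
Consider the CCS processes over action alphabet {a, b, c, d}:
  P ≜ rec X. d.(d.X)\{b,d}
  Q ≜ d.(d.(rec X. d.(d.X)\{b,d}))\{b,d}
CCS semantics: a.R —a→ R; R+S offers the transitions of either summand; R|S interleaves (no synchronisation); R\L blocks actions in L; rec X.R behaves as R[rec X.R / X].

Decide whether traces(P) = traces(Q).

Reachable graph of P (2 states):
  p0 = rec X. d.(d.X)\{b,d} :: ··d··> p1
  p1 = (d.(rec X. d.(d.X)\{b,d}))\{b,d} :: deadlocked
Reachable graph of Q (2 states):
  q0 = d.(d.(rec X. d.(d.X)\{b,d}))\{b,d} :: ··d··> q1
  q1 = (d.(rec X. d.(d.X)\{b,d}))\{b,d} :: deadlocked
Coarsest stable partition (strong bisimilarity classes):
  B0 = {p0, q0}
  B1 = {p1, q1}
p0 ∈ B0, q0 ∈ B0 → same block
Bisimilar ⇒ trace-equivalent.

traces(P) = traces(Q)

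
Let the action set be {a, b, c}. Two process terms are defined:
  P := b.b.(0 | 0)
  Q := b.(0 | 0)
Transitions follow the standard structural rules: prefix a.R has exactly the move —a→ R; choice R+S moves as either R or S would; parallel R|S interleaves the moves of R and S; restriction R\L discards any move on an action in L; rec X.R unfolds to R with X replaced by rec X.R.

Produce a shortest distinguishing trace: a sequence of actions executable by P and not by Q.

P's transition system — 3 states:
  m0 = b.b.(0 | 0) → ··b··> m1
  m1 = b.(0 | 0) → ··b··> m2
  m2 = 0 | 0 → ·
Q's transition system — 2 states:
  n0 = b.(0 | 0) → ··b··> n1
  n1 = 0 | 0 → ·
Run σ = ⟨bb⟩ on P: start {m0}
  [1] b ⇒ {m1}
  [2] b ⇒ {m2}
  ✓ P
Run σ = ⟨bb⟩ on Q: start {n0}
  [1] b ⇒ {n1}
  [2] b ⇒ ∅  — Q cannot continue

bb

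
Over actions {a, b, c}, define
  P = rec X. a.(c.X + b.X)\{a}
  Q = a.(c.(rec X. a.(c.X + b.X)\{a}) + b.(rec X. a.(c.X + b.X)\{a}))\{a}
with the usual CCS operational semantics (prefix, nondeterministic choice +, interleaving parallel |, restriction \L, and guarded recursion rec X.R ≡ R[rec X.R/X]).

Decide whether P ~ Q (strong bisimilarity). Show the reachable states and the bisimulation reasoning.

P's transition system — 3 states:
  s0 = rec X. a.(c.X + b.X)\{a} ⊢ --a--▸ s1
  s1 = (c.(rec X. a.(c.X + b.X)\{a}) + b.(rec X. a.(c.X + b.X)\{a}))\{a} ⊢ --b--▸ s2, --c--▸ s2
  s2 = (rec X. a.(c.X + b.X)\{a})\{a} ⊢ stopped
Q's transition system — 3 states:
  t0 = a.(c.(rec X. a.(c.X + b.X)\{a}) + b.(rec X. a.(c.X + b.X)\{a}))\{a} ⊢ --a--▸ t1
  t1 = (c.(rec X. a.(c.X + b.X)\{a}) + b.(rec X. a.(c.X + b.X)\{a}))\{a} ⊢ --b--▸ t2, --c--▸ t2
  t2 = (rec X. a.(c.X + b.X)\{a})\{a} ⊢ stopped
Coarsest stable partition (strong bisimilarity classes):
  B0 = {s0, t0}
  B1 = {s1, t1}
  B2 = {s2, t2}
s0 ∈ B0, t0 ∈ B0 → same block

bisimilar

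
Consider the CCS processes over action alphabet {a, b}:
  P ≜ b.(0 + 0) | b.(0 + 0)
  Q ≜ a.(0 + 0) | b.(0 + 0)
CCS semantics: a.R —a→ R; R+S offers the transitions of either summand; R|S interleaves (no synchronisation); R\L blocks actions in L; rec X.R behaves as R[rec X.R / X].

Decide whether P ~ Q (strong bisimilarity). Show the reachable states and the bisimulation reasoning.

not bisimilar

Reachable graph of P (4 states):
  p0 = b.(0 + 0) | b.(0 + 0) has moves -b-> p1, -b-> p2
  p1 = (0 + 0) | b.(0 + 0) has moves -b-> p3
  p2 = b.(0 + 0) | (0 + 0) has moves -b-> p3
  p3 = (0 + 0) | (0 + 0) has moves ·
Reachable graph of Q (4 states):
  q0 = a.(0 + 0) | b.(0 + 0) has moves -a-> q1, -b-> q2
  q1 = (0 + 0) | b.(0 + 0) has moves -b-> q3
  q2 = a.(0 + 0) | (0 + 0) has moves -a-> q3
  q3 = (0 + 0) | (0 + 0) has moves ·
Coarsest stable partition (strong bisimilarity classes):
  B0 = {p0}
  B1 = {p1, p2, q1}
  B2 = {p3, q3}
  B3 = {q0}
  B4 = {q2}
p0 ∈ B0, q0 ∈ B3 → different blocks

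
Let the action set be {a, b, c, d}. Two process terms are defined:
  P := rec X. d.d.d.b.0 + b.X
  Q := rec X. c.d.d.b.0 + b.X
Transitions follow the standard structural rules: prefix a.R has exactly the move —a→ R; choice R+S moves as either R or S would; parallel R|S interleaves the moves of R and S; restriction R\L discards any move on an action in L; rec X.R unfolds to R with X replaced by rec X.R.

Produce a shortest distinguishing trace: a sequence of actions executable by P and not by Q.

d

P's transition system — 5 states:
  m0 = rec X. d.d.d.b.0 + b.X has moves -b-> m0, -d-> m1
  m1 = d.d.b.0 has moves -d-> m2
  m2 = d.b.0 has moves -d-> m3
  m3 = b.0 has moves -b-> m4
  m4 = 0 has moves deadlocked
Q's transition system — 5 states:
  n0 = rec X. c.d.d.b.0 + b.X has moves -b-> n0, -c-> n1
  n1 = d.d.b.0 has moves -d-> n2
  n2 = d.b.0 has moves -d-> n3
  n3 = b.0 has moves -b-> n4
  n4 = 0 has moves deadlocked
Trace ⟨d⟩ through P, begin at {m0}:
  step 1 (d): {m1}
  P completes σ.
Trace ⟨d⟩ through Q, begin at {n0}:
  step 1 (d): ∅ (Q stuck)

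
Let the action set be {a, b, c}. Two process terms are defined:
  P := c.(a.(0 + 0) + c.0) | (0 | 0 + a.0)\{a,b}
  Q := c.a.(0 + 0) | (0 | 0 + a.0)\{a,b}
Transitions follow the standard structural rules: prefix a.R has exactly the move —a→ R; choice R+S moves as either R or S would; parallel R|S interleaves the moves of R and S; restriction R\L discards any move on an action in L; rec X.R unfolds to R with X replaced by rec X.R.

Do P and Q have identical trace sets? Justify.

Reachable graph of P (4 states):
  m0 = c.(a.(0 + 0) + c.0) | (0 | 0 + a.0)\{a,b} → —c→ m1
  m1 = (a.(0 + 0) + c.0) | (0 | 0 + a.0)\{a,b} → —a→ m2, —c→ m3
  m2 = (0 + 0) | (0 | 0 + a.0)\{a,b} → (no moves)
  m3 = 0 | (0 | 0 + a.0)\{a,b} → (no moves)
Reachable graph of Q (3 states):
  n0 = c.a.(0 + 0) | (0 | 0 + a.0)\{a,b} → —c→ n1
  n1 = a.(0 + 0) | (0 | 0 + a.0)\{a,b} → —a→ n2
  n2 = (0 + 0) | (0 | 0 + a.0)\{a,b} → (no moves)
Executing cc from P (initial set {m0}):
  [1] c ⇒ {m1}
  [2] c ⇒ {m3}
  P completes σ.
Executing cc from Q (initial set {n0}):
  [1] c ⇒ {n1}
  [2] c ⇒ ∅  — Q cannot continue

NO — witness ⟨cc⟩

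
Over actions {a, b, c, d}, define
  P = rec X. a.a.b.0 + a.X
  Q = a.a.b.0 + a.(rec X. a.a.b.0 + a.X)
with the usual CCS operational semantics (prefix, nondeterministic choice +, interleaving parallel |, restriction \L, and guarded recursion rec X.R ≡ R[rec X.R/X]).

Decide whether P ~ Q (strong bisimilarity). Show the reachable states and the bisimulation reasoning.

YES

Reachable graph of P (4 states):
  u0 = rec X. a.a.b.0 + a.X → ··a··> u0, ··a··> u1
  u1 = a.b.0 → ··a··> u2
  u2 = b.0 → ··b··> u3
  u3 = 0 → ·
Reachable graph of Q (5 states):
  v0 = a.a.b.0 + a.(rec X. a.a.b.0 + a.X) → ··a··> v1, ··a··> v2
  v1 = a.b.0 → ··a··> v3
  v2 = rec X. a.a.b.0 + a.X → ··a··> v1, ··a··> v2
  v3 = b.0 → ··b··> v4
  v4 = 0 → ·
Coarsest stable partition (strong bisimilarity classes):
  B0 = {u0, v0, v2}
  B1 = {u1, v1}
  B2 = {u2, v3}
  B3 = {u3, v4}
u0 ∈ B0, v0 ∈ B0 → same block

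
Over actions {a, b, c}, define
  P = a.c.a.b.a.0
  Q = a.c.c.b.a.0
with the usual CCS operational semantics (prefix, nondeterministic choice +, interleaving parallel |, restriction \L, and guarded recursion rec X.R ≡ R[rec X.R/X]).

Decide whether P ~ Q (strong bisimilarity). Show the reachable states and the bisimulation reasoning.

P's transition system — 6 states:
  p0 = a.c.a.b.a.0 | ··a··> p1
  p1 = c.a.b.a.0 | ··c··> p2
  p2 = a.b.a.0 | ··a··> p3
  p3 = b.a.0 | ··b··> p4
  p4 = a.0 | ··a··> p5
  p5 = 0 | ∅
Q's transition system — 6 states:
  q0 = a.c.c.b.a.0 | ··a··> q1
  q1 = c.c.b.a.0 | ··c··> q2
  q2 = c.b.a.0 | ··c··> q3
  q3 = b.a.0 | ··b··> q4
  q4 = a.0 | ··a··> q5
  q5 = 0 | ∅
Bisimilarity quotient blocks:
  B0 = {p0}
  B1 = {p1}
  B2 = {p2}
  B3 = {p3, q3}
  B4 = {p4, q4}
  B5 = {p5, q5}
  B6 = {q0}
  B7 = {q1}
  B8 = {q2}
p0 ∈ B0, q0 ∈ B6 → different blocks

not bisimilar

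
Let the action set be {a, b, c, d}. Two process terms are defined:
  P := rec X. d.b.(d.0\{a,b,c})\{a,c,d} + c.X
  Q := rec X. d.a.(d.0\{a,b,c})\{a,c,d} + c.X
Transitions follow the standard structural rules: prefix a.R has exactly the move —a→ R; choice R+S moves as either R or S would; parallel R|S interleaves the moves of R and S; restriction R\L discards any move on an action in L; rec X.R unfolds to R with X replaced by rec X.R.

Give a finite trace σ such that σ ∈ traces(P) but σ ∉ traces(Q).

db

P's transition system — 3 states:
  p0 = rec X. d.b.(d.0\{a,b,c})\{a,c,d} + c.X → —c→ p0, —d→ p1
  p1 = b.(d.0\{a,b,c})\{a,c,d} → —b→ p2
  p2 = (d.0\{a,b,c})\{a,c,d} → (no moves)
Q's transition system — 3 states:
  q0 = rec X. d.a.(d.0\{a,b,c})\{a,c,d} + c.X → —c→ q0, —d→ q1
  q1 = a.(d.0\{a,b,c})\{a,c,d} → —a→ q2
  q2 = (d.0\{a,b,c})\{a,c,d} → (no moves)
Trace ⟨db⟩ through P, begin at {p0}:
  [1] d ⇒ {p1}
  [2] b ⇒ {p2}
  P completes σ.
Trace ⟨db⟩ through Q, begin at {q0}:
  [1] d ⇒ {q1}
  [2] b ⇒ ∅ (Q stuck)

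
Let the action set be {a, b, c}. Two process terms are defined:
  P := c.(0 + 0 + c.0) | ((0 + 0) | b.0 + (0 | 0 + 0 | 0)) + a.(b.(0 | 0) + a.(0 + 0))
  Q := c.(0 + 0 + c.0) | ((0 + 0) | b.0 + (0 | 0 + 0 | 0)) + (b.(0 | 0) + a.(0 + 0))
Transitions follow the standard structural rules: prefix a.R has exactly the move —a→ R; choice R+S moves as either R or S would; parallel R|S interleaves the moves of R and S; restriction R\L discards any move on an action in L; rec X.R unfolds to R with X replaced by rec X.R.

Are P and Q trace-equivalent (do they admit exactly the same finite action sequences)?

traces(P) ≠ traces(Q) — witness ⟨aa⟩

Reachable graph of P (9 states):
  u0 = c.(0 + 0 + c.0) | ((0 + 0) | b.0 + (0 | 0 + 0 | 0)) + a.(b.(0 | 0) + a.(0 + 0)) | ··a··> u1, ··b··> u2, ··c··> u3
  u1 = b.(0 | 0) + a.(0 + 0) | ··a··> u4, ··b··> u5
  u2 = c.(0 + 0 + c.0) | ((0 + 0) | 0) | ··c··> u6
  u3 = (0 + 0 + c.0) | ((0 + 0) | b.0 + (0 | 0 + 0 | 0)) | ··b··> u6, ··c··> u7
  u4 = 0 + 0 | ∅
  u5 = 0 | 0 | ∅
  u6 = (0 + 0 + c.0) | ((0 + 0) | 0) | ··c··> u8
  u7 = 0 | ((0 + 0) | b.0 + (0 | 0 + 0 | 0)) | ··b··> u8
  u8 = 0 | ((0 + 0) | 0) | ∅
Reachable graph of Q (8 states):
  v0 = c.(0 + 0 + c.0) | ((0 + 0) | b.0 + (0 | 0 + 0 | 0)) + (b.(0 | 0) + a.(0 + 0)) | ··a··> v1, ··b··> v2, ··b··> v3, ··c··> v4
  v1 = 0 + 0 | ∅
  v2 = 0 | 0 | ∅
  v3 = c.(0 + 0 + c.0) | ((0 + 0) | 0) | ··c··> v5
  v4 = (0 + 0 + c.0) | ((0 + 0) | b.0 + (0 | 0 + 0 | 0)) | ··b··> v5, ··c··> v6
  v5 = (0 + 0 + c.0) | ((0 + 0) | 0) | ··c··> v7
  v6 = 0 | ((0 + 0) | b.0 + (0 | 0 + 0 | 0)) | ··b··> v7
  v7 = 0 | ((0 + 0) | 0) | ∅
Executing aa from P (initial set {u0}):
  after a @ step 1: {u1}
  after a @ step 2: {u4}
  P completes σ.
Executing aa from Q (initial set {v0}):
  after a @ step 1: {v1}
  after a @ step 2: ∅  — Q cannot continue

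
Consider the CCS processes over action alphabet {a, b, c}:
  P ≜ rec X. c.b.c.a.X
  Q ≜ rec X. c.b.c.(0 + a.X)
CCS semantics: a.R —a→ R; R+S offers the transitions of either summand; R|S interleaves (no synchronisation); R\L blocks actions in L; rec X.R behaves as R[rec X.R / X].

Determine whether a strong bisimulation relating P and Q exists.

P ~ Q

LTS(P): 4 reachable states
  s0 = rec X. c.b.c.a.X ⊢ -c-> s1
  s1 = b.c.a.(rec X. c.b.c.a.X) ⊢ -b-> s2
  s2 = c.a.(rec X. c.b.c.a.X) ⊢ -c-> s3
  s3 = a.(rec X. c.b.c.a.X) ⊢ -a-> s0
LTS(Q): 4 reachable states
  t0 = rec X. c.b.c.(0 + a.X) ⊢ -c-> t1
  t1 = b.c.(0 + a.(rec X. c.b.c.(0 + a.X))) ⊢ -b-> t2
  t2 = c.(0 + a.(rec X. c.b.c.(0 + a.X))) ⊢ -c-> t3
  t3 = 0 + a.(rec X. c.b.c.(0 + a.X)) ⊢ -a-> t0
Partition-refinement fixed point:
  B0 = {s0, t0}
  B1 = {s1, t1}
  B2 = {s2, t2}
  B3 = {s3, t3}
s0 ∈ B0, t0 ∈ B0 → same block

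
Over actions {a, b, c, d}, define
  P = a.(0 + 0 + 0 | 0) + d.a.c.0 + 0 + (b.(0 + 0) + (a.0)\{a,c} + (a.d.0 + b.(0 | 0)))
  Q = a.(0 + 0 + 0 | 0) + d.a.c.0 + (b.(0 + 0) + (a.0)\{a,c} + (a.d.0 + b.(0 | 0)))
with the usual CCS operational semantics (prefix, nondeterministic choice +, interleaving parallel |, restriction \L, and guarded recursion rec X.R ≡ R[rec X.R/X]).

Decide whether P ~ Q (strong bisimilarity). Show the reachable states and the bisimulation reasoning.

P ~ Q

P's transition system — 8 states:
  p0 = a.(0 + 0 + 0 | 0) + d.a.c.0 + 0 + (b.(0 + 0) + (a.0)\{a,c} + (a.d.0 + b.(0 | 0))) has moves —a→ p1, —a→ p2, —b→ p3, —b→ p4, —d→ p5
  p1 = 0 + 0 + 0 | 0 has moves stopped
  p2 = d.0 has moves —d→ p6
  p3 = 0 + 0 has moves stopped
  p4 = 0 | 0 has moves stopped
  p5 = a.c.0 has moves —a→ p7
  p6 = 0 has moves stopped
  p7 = c.0 has moves —c→ p6
Q's transition system — 8 states:
  q0 = a.(0 + 0 + 0 | 0) + d.a.c.0 + (b.(0 + 0) + (a.0)\{a,c} + (a.d.0 + b.(0 | 0))) has moves —a→ q1, —a→ q2, —b→ q3, —b→ q4, —d→ q5
  q1 = 0 + 0 + 0 | 0 has moves stopped
  q2 = d.0 has moves —d→ q6
  q3 = 0 + 0 has moves stopped
  q4 = 0 | 0 has moves stopped
  q5 = a.c.0 has moves —a→ q7
  q6 = 0 has moves stopped
  q7 = c.0 has moves —c→ q6
Bisimilarity quotient blocks:
  B0 = {p0, q0}
  B1 = {p5, q5}
  B2 = {p7, q7}
  B3 = {p1, p3, p4, p6, q1, q3, q4, q6}
  B4 = {p2, q2}
p0 ∈ B0, q0 ∈ B0 → same block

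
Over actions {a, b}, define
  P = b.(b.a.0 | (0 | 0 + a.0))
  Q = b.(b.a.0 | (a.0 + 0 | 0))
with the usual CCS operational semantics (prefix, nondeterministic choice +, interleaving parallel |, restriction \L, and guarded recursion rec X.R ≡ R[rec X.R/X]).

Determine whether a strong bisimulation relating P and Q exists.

P's transition system — 7 states:
  m0 = b.(b.a.0 | (0 | 0 + a.0)) ⊢ --b--▸ m1
  m1 = b.a.0 | (0 | 0 + a.0) ⊢ --a--▸ m2, --b--▸ m3
  m2 = b.a.0 | 0 ⊢ --b--▸ m4
  m3 = a.0 | (0 | 0 + a.0) ⊢ --a--▸ m4, --a--▸ m5
  m4 = a.0 | 0 ⊢ --a--▸ m6
  m5 = 0 | (0 | 0 + a.0) ⊢ --a--▸ m6
  m6 = 0 | 0 ⊢ deadlocked
Q's transition system — 7 states:
  n0 = b.(b.a.0 | (a.0 + 0 | 0)) ⊢ --b--▸ n1
  n1 = b.a.0 | (a.0 + 0 | 0) ⊢ --a--▸ n2, --b--▸ n3
  n2 = b.a.0 | 0 ⊢ --b--▸ n4
  n3 = a.0 | (a.0 + 0 | 0) ⊢ --a--▸ n4, --a--▸ n5
  n4 = a.0 | 0 ⊢ --a--▸ n6
  n5 = 0 | (a.0 + 0 | 0) ⊢ --a--▸ n6
  n6 = 0 | 0 ⊢ deadlocked
Bisimilarity quotient blocks:
  B0 = {m0, n0}
  B1 = {m1, n1}
  B2 = {m2, n2}
  B3 = {m4, m5, n4, n5}
  B4 = {m6, n6}
  B5 = {m3, n3}
m0 ∈ B0, n0 ∈ B0 → same block

YES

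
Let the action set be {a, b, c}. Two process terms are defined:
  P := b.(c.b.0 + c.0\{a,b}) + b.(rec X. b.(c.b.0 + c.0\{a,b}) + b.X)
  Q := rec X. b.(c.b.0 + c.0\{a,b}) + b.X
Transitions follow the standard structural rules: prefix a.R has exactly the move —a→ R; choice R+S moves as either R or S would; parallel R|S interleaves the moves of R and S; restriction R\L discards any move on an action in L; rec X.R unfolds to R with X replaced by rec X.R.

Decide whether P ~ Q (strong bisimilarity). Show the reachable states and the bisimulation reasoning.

bisimilar

P's transition system — 6 states:
  p0 = b.(c.b.0 + c.0\{a,b}) + b.(rec X. b.(c.b.0 + c.0\{a,b}) + b.X) :: -b-> p1, -b-> p2
  p1 = c.b.0 + c.0\{a,b} :: -c-> p3, -c-> p4
  p2 = rec X. b.(c.b.0 + c.0\{a,b}) + b.X :: -b-> p1, -b-> p2
  p3 = 0\{a,b} :: ∅
  p4 = b.0 :: -b-> p5
  p5 = 0 :: ∅
Q's transition system — 5 states:
  q0 = rec X. b.(c.b.0 + c.0\{a,b}) + b.X :: -b-> q0, -b-> q1
  q1 = c.b.0 + c.0\{a,b} :: -c-> q2, -c-> q3
  q2 = 0\{a,b} :: ∅
  q3 = b.0 :: -b-> q4
  q4 = 0 :: ∅
Coarsest stable partition (strong bisimilarity classes):
  B0 = {p0, p2, q0}
  B1 = {p1, q1}
  B2 = {p3, p5, q2, q4}
  B3 = {p4, q3}
p0 ∈ B0, q0 ∈ B0 → same block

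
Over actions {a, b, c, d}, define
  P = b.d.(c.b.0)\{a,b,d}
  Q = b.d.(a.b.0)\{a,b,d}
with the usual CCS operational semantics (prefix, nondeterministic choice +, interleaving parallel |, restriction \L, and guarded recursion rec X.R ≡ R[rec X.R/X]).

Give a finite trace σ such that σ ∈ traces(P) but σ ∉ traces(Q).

bdc

LTS(P): 4 reachable states
  s0 = b.d.(c.b.0)\{a,b,d} → -b-> s1
  s1 = d.(c.b.0)\{a,b,d} → -d-> s2
  s2 = (c.b.0)\{a,b,d} → -c-> s3
  s3 = (b.0)\{a,b,d} → deadlocked
LTS(Q): 3 reachable states
  t0 = b.d.(a.b.0)\{a,b,d} → -b-> t1
  t1 = d.(a.b.0)\{a,b,d} → -d-> t2
  t2 = (a.b.0)\{a,b,d} → deadlocked
Run σ = ⟨bdc⟩ on P: start {s0}
  after b @ step 1: {s1}
  after d @ step 2: {s2}
  after c @ step 3: {s3}
  ✓ P
Run σ = ⟨bdc⟩ on Q: start {t0}
  after b @ step 1: {t1}
  after d @ step 2: {t2}
  after c @ step 3: ∅  — Q cannot continue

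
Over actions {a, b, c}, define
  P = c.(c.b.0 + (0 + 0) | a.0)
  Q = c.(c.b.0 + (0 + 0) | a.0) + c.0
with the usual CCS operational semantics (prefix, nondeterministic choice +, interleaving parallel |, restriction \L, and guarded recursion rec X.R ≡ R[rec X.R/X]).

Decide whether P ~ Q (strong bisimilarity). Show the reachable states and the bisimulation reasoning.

not bisimilar

LTS(P): 5 reachable states
  p0 = c.(c.b.0 + (0 + 0) | a.0) :: -c-> p1
  p1 = c.b.0 + (0 + 0) | a.0 :: -a-> p2, -c-> p3
  p2 = (0 + 0) | 0 :: (no moves)
  p3 = b.0 :: -b-> p4
  p4 = 0 :: (no moves)
LTS(Q): 5 reachable states
  q0 = c.(c.b.0 + (0 + 0) | a.0) + c.0 :: -c-> q1, -c-> q2
  q1 = 0 :: (no moves)
  q2 = c.b.0 + (0 + 0) | a.0 :: -a-> q3, -c-> q4
  q3 = (0 + 0) | 0 :: (no moves)
  q4 = b.0 :: -b-> q1
Coarsest stable partition (strong bisimilarity classes):
  B0 = {p0}
  B1 = {p1, q2}
  B2 = {p2, p4, q1, q3}
  B3 = {p3, q4}
  B4 = {q0}
p0 ∈ B0, q0 ∈ B4 → different blocks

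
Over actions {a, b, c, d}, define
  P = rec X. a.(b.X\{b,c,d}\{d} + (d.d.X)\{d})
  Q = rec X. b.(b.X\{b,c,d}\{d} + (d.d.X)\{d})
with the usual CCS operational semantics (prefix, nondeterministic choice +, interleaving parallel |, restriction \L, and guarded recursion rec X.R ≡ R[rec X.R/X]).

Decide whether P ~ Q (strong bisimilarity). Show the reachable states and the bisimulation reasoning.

Reachable graph of P (4 states):
  u0 = rec X. a.(b.X\{b,c,d}\{d} + (d.d.X)\{d}) → --a--▸ u1
  u1 = b.(rec X. a.(b.X\{b,c,d}\{d} + (d.d.X)\{d}))\{b,c,d}\{d} + (d.d.(rec X. a.(b.X\{b,c,d}\{d} + (d.d.X)\{d})))\{d} → --b--▸ u2
  u2 = (rec X. a.(b.X\{b,c,d}\{d} + (d.d.X)\{d}))\{b,c,d}\{d} → --a--▸ u3
  u3 = (b.(rec X. a.(b.X\{b,c,d}\{d} + (d.d.X)\{d}))\{b,c,d}\{d} + (d.d.(rec X. a.(b.X\{b,c,d}\{d} + (d.d.X)\{d})))\{d})\{b,c,d}\{d} → (no moves)
Reachable graph of Q (3 states):
  v0 = rec X. b.(b.X\{b,c,d}\{d} + (d.d.X)\{d}) → --b--▸ v1
  v1 = b.(rec X. b.(b.X\{b,c,d}\{d} + (d.d.X)\{d}))\{b,c,d}\{d} + (d.d.(rec X. b.(b.X\{b,c,d}\{d} + (d.d.X)\{d})))\{d} → --b--▸ v2
  v2 = (rec X. b.(b.X\{b,c,d}\{d} + (d.d.X)\{d}))\{b,c,d}\{d} → (no moves)
Coarsest stable partition (strong bisimilarity classes):
  B0 = {u0}
  B1 = {u1}
  B2 = {u2}
  B3 = {u3, v2}
  B4 = {v0}
  B5 = {v1}
u0 ∈ B0, v0 ∈ B4 → different blocks

not bisimilar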